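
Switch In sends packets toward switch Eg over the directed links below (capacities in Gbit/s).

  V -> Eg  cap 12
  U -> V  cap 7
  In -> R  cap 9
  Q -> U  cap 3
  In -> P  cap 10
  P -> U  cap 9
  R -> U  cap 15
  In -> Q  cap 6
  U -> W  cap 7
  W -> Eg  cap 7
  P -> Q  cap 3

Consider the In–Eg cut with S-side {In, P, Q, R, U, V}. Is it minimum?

No — its capacity is 19, but the minimum cut has capacity 14.

Given cut capacity: 7 + 12 = 19.
Augment In→P→U→V→Eg: bottleneck 7, flow now 7.
Augment In→P→U→W→Eg: bottleneck 2, flow now 9.
Augment In→Q→U→W→Eg: bottleneck 3, flow now 12.
Augment In→R→U→W→Eg: bottleneck 2, flow now 14.
No augmenting path remains; maximum flow = 14.
In the residual graph, reachable from In: {In, P, Q, R, U}.
Min-cut edges: U→V (7), U→W (7); capacity 7 + 7 = 14.
Cut capacity 19 exceeds the max flow 14, so it is not minimum.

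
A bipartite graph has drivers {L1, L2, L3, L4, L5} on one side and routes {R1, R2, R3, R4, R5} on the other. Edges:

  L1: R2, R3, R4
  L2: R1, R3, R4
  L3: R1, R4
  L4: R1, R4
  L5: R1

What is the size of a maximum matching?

Unit-capacity flow: source→left, listed edges, right→sink; max matching = max flow.
Augmenting path L1→R2 (+1); matched 1.
Augmenting path L2→R1 (+1); matched 2.
Augmenting path L3→R4 (+1); matched 3.
Augmenting path L4→R1→L2→R3 (+1); matched 4.
No augmenting path remains; maximum matching = 4.
König certificate: {L1, L2, R1, R4} is a vertex cover of size 4 (every listed pair touches it), so no matching can be larger.

4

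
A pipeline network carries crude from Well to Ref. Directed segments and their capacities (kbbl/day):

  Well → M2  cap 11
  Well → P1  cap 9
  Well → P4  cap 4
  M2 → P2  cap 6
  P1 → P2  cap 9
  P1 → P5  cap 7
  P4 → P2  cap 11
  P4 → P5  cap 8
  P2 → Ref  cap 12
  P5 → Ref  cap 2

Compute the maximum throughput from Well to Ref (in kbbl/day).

14

Augment Well→M2→P2→Ref: bottleneck 6, flow now 6.
Augment Well→P1→P2→Ref: bottleneck 6, flow now 12.
Augment Well→P1→P5→Ref: bottleneck 2, flow now 14.
No augmenting path remains; maximum flow = 14.
In the residual graph, reachable from Well: {Well, M2, P1, P4, P2, P5}.
Min-cut edges: P2→Ref (12), P5→Ref (2); capacity 12 + 2 = 14.
This cut is saturated, so no flow can exceed 14.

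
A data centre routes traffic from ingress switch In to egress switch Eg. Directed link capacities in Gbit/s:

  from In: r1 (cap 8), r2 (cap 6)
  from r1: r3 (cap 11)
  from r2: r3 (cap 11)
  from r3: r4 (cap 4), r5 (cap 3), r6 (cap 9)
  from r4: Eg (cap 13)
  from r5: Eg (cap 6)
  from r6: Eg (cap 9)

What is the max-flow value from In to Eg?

Augment In→r1→r3→r4→Eg: bottleneck 4, flow now 4.
Augment In→r1→r3→r5→Eg: bottleneck 3, flow now 7.
Augment In→r1→r3→r6→Eg: bottleneck 1, flow now 8.
Augment In→r2→r3→r6→Eg: bottleneck 6, flow now 14.
No augmenting path remains; maximum flow = 14.
In the residual graph, reachable from In: {In}.
Min-cut edges: In→r1 (8), In→r2 (6); capacity 8 + 6 = 14.
This cut is saturated, so no flow can exceed 14.

14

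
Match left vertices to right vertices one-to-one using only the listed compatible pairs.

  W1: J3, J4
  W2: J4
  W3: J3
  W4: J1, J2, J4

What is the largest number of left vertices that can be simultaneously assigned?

Unit-capacity flow: source→left, listed edges, right→sink; max matching = max flow.
Augmenting path W1→J3 (+1); matched 1.
Augmenting path W2→J4 (+1); matched 2.
Augmenting path W4→J1 (+1); matched 3.
No augmenting path remains; maximum matching = 3.
König certificate: {W4, J3, J4} is a vertex cover of size 3 (every listed pair touches it), so no matching can be larger.

3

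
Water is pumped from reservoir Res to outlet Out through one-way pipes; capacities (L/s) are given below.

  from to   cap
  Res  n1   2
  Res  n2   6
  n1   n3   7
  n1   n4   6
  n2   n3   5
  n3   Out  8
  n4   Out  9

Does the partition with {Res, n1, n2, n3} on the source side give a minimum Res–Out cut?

Given cut capacity: 6 + 8 = 14.
Augment Res→n1→n3→Out: bottleneck 2, flow now 2.
Augment Res→n2→n3→Out: bottleneck 5, flow now 7.
No augmenting path remains; maximum flow = 7.
In the residual graph, reachable from Res: {Res, n2}.
Min-cut edges: Res→n1 (2), n2→n3 (5); capacity 2 + 5 = 7.
Cut capacity 14 exceeds the max flow 7, so it is not minimum.

No — its capacity is 14, but the minimum cut has capacity 7.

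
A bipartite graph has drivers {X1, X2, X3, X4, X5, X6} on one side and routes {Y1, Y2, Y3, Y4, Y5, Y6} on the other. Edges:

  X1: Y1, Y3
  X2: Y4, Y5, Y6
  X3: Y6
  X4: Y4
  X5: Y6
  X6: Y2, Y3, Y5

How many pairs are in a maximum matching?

5

Unit-capacity flow: source→left, listed edges, right→sink; max matching = max flow.
Augmenting path X1→Y1 (+1); matched 1.
Augmenting path X2→Y4 (+1); matched 2.
Augmenting path X3→Y6 (+1); matched 3.
Augmenting path X6→Y2 (+1); matched 4.
Augmenting path X4→Y4→X2→Y5 (+1); matched 5.
No augmenting path remains; maximum matching = 5.
König certificate: {X1, X2, X4, X6, Y6} is a vertex cover of size 5 (every listed pair touches it), so no matching can be larger.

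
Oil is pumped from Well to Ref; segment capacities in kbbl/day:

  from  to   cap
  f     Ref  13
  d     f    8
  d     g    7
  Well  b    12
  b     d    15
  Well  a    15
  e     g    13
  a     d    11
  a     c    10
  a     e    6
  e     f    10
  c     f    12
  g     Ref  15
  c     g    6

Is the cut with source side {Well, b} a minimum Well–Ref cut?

Given cut capacity: 15 + 15 = 30.
Augment Well→a→c→f→Ref: bottleneck 10, flow now 10.
Augment Well→a→d→f→Ref: bottleneck 3, flow now 13.
Augment Well→a→d→g→Ref: bottleneck 2, flow now 15.
Augment Well→b→d→g→Ref: bottleneck 5, flow now 20.
Augment Well→b→d→a→e→g→Ref: bottleneck 5, flow now 25. (uses reverse residual edge)
Augment Well→b→d→f→c→g→Ref: bottleneck 2, flow now 27. (uses reverse residual edge)
No augmenting path remains; maximum flow = 27.
In the residual graph, reachable from Well: {Well}.
Min-cut edges: Well→a (15), Well→b (12); capacity 15 + 12 = 27.
Cut capacity 30 exceeds the max flow 27, so it is not minimum.

No — its capacity is 30, but the minimum cut has capacity 27.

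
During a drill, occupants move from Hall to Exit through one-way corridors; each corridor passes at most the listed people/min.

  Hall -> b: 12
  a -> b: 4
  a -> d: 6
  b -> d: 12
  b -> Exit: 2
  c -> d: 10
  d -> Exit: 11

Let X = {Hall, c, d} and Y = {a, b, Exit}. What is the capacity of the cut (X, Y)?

Edges leaving {Hall, c, d}: Hall→b (12), d→Exit (11).
Cut capacity = 12 + 11 = 23.

23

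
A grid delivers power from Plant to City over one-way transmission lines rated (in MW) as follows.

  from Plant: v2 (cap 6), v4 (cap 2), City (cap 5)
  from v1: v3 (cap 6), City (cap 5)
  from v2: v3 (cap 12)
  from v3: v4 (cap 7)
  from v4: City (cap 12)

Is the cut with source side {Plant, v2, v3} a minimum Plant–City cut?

No — its capacity is 14, but the minimum cut has capacity 13.

Given cut capacity: 2 + 5 + 7 = 14.
Augment Plant→City: bottleneck 5, flow now 5.
Augment Plant→v4→City: bottleneck 2, flow now 7.
Augment Plant→v2→v3→v4→City: bottleneck 6, flow now 13.
No augmenting path remains; maximum flow = 13.
In the residual graph, reachable from Plant: {Plant}.
Min-cut edges: Plant→v2 (6), Plant→v4 (2), Plant→City (5); capacity 6 + 2 + 5 = 13.
Cut capacity 14 exceeds the max flow 13, so it is not minimum.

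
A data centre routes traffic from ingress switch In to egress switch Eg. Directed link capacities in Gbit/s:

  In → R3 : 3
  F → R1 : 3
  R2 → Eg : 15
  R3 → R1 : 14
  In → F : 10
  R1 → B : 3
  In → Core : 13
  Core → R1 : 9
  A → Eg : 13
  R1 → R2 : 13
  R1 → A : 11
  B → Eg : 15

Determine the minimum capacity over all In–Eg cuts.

15

Augment In→R3→R1→R2→Eg: bottleneck 3, flow now 3.
Augment In→Core→R1→R2→Eg: bottleneck 9, flow now 12.
Augment In→F→R1→R2→Eg: bottleneck 1, flow now 13.
Augment In→F→R1→B→Eg: bottleneck 2, flow now 15.
No augmenting path remains; maximum flow = 15.
By max-flow min-cut, the minimum cut capacity equals the max flow.
In the residual graph, reachable from In: {In, Core, F}.
Min-cut edges: In→R3 (3), Core→R1 (9), F→R1 (3); capacity 3 + 9 + 3 = 15.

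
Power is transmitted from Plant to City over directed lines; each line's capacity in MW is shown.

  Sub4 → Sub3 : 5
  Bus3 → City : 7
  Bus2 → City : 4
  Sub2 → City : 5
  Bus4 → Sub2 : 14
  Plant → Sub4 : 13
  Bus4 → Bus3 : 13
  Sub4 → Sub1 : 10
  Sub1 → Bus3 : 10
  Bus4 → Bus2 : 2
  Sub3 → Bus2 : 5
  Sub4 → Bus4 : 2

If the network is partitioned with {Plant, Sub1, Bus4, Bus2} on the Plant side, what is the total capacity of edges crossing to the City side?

54

Edges leaving {Plant, Sub1, Bus4, Bus2}: Plant→Sub4 (13), Sub1→Bus3 (10), Bus4→Bus3 (13), Bus4→Sub2 (14), Bus2→City (4).
Cut capacity = 13 + 10 + 13 + 14 + 4 = 54.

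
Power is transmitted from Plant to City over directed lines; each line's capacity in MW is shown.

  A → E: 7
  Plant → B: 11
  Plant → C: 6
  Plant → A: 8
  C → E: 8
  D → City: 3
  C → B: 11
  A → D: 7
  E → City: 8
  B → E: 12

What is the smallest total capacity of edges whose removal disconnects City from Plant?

11

Augment Plant→A→D→City: bottleneck 3, flow now 3.
Augment Plant→A→E→City: bottleneck 5, flow now 8.
Augment Plant→B→E→City: bottleneck 3, flow now 11.
No augmenting path remains; maximum flow = 11.
By max-flow min-cut, the minimum cut capacity equals the max flow.
In the residual graph, reachable from Plant: {Plant, A, B, C, D, E}.
Min-cut edges: D→City (3), E→City (8); capacity 3 + 8 = 11.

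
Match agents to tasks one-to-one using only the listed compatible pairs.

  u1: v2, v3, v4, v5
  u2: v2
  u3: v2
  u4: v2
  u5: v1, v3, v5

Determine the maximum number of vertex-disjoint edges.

Unit-capacity flow: source→left, listed edges, right→sink; max matching = max flow.
Augmenting path u1→v2 (+1); matched 1.
Augmenting path u5→v1 (+1); matched 2.
Augmenting path u2→v2→u1→v3 (+1); matched 3.
No augmenting path remains; maximum matching = 3.
König certificate: {u1, u5, v2} is a vertex cover of size 3 (every listed pair touches it), so no matching can be larger.

3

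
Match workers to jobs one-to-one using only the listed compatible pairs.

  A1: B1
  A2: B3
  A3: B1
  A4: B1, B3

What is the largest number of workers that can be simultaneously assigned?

Unit-capacity flow: source→left, listed edges, right→sink; max matching = max flow.
Augmenting path A1→B1 (+1); matched 1.
Augmenting path A2→B3 (+1); matched 2.
No augmenting path remains; maximum matching = 2.
König certificate: {B1, B3} is a vertex cover of size 2 (every listed pair touches it), so no matching can be larger.

2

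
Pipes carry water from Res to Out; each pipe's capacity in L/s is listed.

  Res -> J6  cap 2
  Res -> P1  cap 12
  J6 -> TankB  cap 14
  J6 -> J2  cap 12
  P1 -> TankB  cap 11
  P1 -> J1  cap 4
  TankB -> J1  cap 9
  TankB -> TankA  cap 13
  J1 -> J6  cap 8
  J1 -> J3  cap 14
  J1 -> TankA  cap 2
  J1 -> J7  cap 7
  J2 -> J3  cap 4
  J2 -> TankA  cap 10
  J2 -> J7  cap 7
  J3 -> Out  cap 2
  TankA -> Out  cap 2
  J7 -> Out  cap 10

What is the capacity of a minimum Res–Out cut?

Augment Res→J6→TankB→TankA→Out: bottleneck 2, flow now 2.
Augment Res→P1→J1→J3→Out: bottleneck 2, flow now 4.
Augment Res→P1→J1→J7→Out: bottleneck 2, flow now 6.
Augment Res→P1→TankB→J1→J7→Out: bottleneck 5, flow now 11.
Augment Res→P1→TankB→J6→J2→J7→Out: bottleneck 2, flow now 13. (uses reverse residual edge)
Augment Res→P1→TankB→J1→J6→J2→J7→Out: bottleneck 1, flow now 14.
No augmenting path remains; maximum flow = 14.
By max-flow min-cut, the minimum cut capacity equals the max flow.
In the residual graph, reachable from Res: {Res}.
Min-cut edges: Res→J6 (2), Res→P1 (12); capacity 2 + 12 = 14.

14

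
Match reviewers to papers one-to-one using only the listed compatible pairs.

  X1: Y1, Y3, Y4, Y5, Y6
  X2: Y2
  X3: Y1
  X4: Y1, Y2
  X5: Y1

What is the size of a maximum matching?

Unit-capacity flow: source→left, listed edges, right→sink; max matching = max flow.
Augmenting path X1→Y1 (+1); matched 1.
Augmenting path X2→Y2 (+1); matched 2.
Augmenting path X3→Y1→X1→Y3 (+1); matched 3.
No augmenting path remains; maximum matching = 3.
König certificate: {X1, Y1, Y2} is a vertex cover of size 3 (every listed pair touches it), so no matching can be larger.

3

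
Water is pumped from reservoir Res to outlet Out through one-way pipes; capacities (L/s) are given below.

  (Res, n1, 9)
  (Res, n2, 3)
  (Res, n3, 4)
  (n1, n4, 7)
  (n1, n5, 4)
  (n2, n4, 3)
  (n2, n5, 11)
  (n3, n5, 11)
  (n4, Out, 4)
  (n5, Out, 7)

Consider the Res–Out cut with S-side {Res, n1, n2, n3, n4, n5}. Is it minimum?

Given cut capacity: 4 + 7 = 11.
Augment Res→n1→n4→Out: bottleneck 4, flow now 4.
Augment Res→n1→n5→Out: bottleneck 4, flow now 8.
Augment Res→n2→n5→Out: bottleneck 3, flow now 11.
No augmenting path remains; maximum flow = 11.
Cut capacity 11 equals the max flow, so it is a minimum cut.

Yes — it is a minimum cut (capacity 11).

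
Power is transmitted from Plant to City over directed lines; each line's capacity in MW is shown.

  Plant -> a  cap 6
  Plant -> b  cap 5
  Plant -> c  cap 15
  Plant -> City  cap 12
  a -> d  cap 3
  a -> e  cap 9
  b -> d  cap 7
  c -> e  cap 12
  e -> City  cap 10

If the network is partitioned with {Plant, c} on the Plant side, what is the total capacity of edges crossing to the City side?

Edges leaving {Plant, c}: Plant→a (6), Plant→b (5), Plant→City (12), c→e (12).
Cut capacity = 6 + 5 + 12 + 12 = 35.

35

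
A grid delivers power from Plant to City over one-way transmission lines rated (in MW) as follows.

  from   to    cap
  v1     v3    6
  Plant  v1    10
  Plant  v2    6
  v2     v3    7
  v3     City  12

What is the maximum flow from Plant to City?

12

Augment Plant→v1→v3→City: bottleneck 6, flow now 6.
Augment Plant→v2→v3→City: bottleneck 6, flow now 12.
No augmenting path remains; maximum flow = 12.
In the residual graph, reachable from Plant: {Plant, v1}.
Min-cut edges: Plant→v2 (6), v1→v3 (6); capacity 6 + 6 = 12.
This cut is saturated, so no flow can exceed 12.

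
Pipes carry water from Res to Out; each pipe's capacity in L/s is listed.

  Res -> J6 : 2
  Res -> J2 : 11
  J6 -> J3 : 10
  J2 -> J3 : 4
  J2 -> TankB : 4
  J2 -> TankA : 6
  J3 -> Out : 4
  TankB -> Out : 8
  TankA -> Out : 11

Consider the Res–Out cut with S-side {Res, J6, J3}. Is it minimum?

No — its capacity is 15, but the minimum cut has capacity 13.

Given cut capacity: 11 + 4 = 15.
Augment Res→J6→J3→Out: bottleneck 2, flow now 2.
Augment Res→J2→J3→Out: bottleneck 2, flow now 4.
Augment Res→J2→TankB→Out: bottleneck 4, flow now 8.
Augment Res→J2→TankA→Out: bottleneck 5, flow now 13.
No augmenting path remains; maximum flow = 13.
In the residual graph, reachable from Res: {Res}.
Min-cut edges: Res→J6 (2), Res→J2 (11); capacity 2 + 11 = 13.
Cut capacity 15 exceeds the max flow 13, so it is not minimum.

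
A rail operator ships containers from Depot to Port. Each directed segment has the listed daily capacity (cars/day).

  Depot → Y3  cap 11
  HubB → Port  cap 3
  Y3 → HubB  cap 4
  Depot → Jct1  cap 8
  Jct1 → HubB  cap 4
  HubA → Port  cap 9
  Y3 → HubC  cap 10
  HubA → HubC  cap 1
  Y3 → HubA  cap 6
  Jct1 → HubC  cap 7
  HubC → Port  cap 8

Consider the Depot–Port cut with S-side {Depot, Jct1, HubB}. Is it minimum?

Given cut capacity: 11 + 7 + 3 = 21.
Augment Depot→Jct1→HubB→Port: bottleneck 3, flow now 3.
Augment Depot→Jct1→HubC→Port: bottleneck 5, flow now 8.
Augment Depot→Y3→HubC→Port: bottleneck 3, flow now 11.
Augment Depot→Y3→HubA→Port: bottleneck 6, flow now 17.
No augmenting path remains; maximum flow = 17.
In the residual graph, reachable from Depot: {Depot, Jct1, Y3, HubB, HubC}.
Min-cut edges: Y3→HubA (6), HubB→Port (3), HubC→Port (8); capacity 6 + 3 + 8 = 17.
Cut capacity 21 exceeds the max flow 17, so it is not minimum.

No — its capacity is 21, but the minimum cut has capacity 17.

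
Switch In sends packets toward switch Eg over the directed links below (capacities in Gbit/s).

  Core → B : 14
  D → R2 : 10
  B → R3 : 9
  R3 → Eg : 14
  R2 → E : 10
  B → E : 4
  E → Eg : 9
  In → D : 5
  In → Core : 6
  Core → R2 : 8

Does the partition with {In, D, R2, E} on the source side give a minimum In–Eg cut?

Given cut capacity: 6 + 9 = 15.
Augment In→D→R2→E→Eg: bottleneck 5, flow now 5.
Augment In→Core→B→R3→Eg: bottleneck 6, flow now 11.
No augmenting path remains; maximum flow = 11.
In the residual graph, reachable from In: {In}.
Min-cut edges: In→D (5), In→Core (6); capacity 5 + 6 = 11.
Cut capacity 15 exceeds the max flow 11, so it is not minimum.

No — its capacity is 15, but the minimum cut has capacity 11.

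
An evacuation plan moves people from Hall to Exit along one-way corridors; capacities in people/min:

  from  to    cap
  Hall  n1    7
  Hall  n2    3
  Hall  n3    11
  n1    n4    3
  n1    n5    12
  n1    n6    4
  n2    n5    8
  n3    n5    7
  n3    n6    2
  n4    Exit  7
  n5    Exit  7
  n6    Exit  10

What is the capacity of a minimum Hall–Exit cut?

Augment Hall→n1→n4→Exit: bottleneck 3, flow now 3.
Augment Hall→n1→n5→Exit: bottleneck 4, flow now 7.
Augment Hall→n2→n5→Exit: bottleneck 3, flow now 10.
Augment Hall→n3→n6→Exit: bottleneck 2, flow now 12.
Augment Hall→n3→n5→n1→n6→Exit: bottleneck 4, flow now 16. (uses reverse residual edge)
No augmenting path remains; maximum flow = 16.
By max-flow min-cut, the minimum cut capacity equals the max flow.
In the residual graph, reachable from Hall: {Hall, n2, n3, n5}.
Min-cut edges: Hall→n1 (7), n3→n6 (2), n5→Exit (7); capacity 7 + 2 + 7 = 16.

16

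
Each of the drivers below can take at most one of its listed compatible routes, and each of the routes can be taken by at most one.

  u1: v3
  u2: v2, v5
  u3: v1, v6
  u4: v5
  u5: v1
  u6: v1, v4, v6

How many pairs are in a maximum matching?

Unit-capacity flow: source→left, listed edges, right→sink; max matching = max flow.
Augmenting path u1→v3 (+1); matched 1.
Augmenting path u2→v2 (+1); matched 2.
Augmenting path u3→v1 (+1); matched 3.
Augmenting path u4→v5 (+1); matched 4.
Augmenting path u6→v4 (+1); matched 5.
Augmenting path u5→v1→u3→v6 (+1); matched 6.
No augmenting path remains; maximum matching = 6.
König certificate: {u1, u2, u3, u4, u5, u6} is a vertex cover of size 6 (every listed pair touches it), so no matching can be larger.

6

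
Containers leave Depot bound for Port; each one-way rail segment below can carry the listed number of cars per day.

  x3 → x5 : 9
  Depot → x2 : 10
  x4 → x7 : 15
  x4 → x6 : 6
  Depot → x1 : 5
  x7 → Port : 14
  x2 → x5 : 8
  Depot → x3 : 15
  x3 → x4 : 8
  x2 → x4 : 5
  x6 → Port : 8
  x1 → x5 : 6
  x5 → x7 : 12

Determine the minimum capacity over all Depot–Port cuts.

20

Augment Depot→x1→x5→x7→Port: bottleneck 5, flow now 5.
Augment Depot→x2→x4→x6→Port: bottleneck 5, flow now 10.
Augment Depot→x2→x5→x7→Port: bottleneck 5, flow now 15.
Augment Depot→x3→x4→x6→Port: bottleneck 1, flow now 16.
Augment Depot→x3→x4→x7→Port: bottleneck 4, flow now 20.
No augmenting path remains; maximum flow = 20.
By max-flow min-cut, the minimum cut capacity equals the max flow.
In the residual graph, reachable from Depot: {Depot, x1, x2, x3, x4, x5, x7}.
Min-cut edges: x4→x6 (6), x7→Port (14); capacity 6 + 14 = 20.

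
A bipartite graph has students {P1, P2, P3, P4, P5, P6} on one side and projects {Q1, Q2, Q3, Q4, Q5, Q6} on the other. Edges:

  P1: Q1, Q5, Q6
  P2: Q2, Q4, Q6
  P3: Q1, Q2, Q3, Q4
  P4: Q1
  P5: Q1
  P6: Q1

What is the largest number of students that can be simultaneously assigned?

Unit-capacity flow: source→left, listed edges, right→sink; max matching = max flow.
Augmenting path P1→Q1 (+1); matched 1.
Augmenting path P2→Q2 (+1); matched 2.
Augmenting path P3→Q3 (+1); matched 3.
Augmenting path P4→Q1→P1→Q5 (+1); matched 4.
No augmenting path remains; maximum matching = 4.
König certificate: {P1, P2, P3, Q1} is a vertex cover of size 4 (every listed pair touches it), so no matching can be larger.

4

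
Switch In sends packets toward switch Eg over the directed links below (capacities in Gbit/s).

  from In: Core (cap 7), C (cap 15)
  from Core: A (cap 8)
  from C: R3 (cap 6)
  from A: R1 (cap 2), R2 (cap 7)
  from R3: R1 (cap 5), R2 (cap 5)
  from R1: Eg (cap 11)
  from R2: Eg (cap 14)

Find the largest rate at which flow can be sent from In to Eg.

13

Augment In→Core→A→R1→Eg: bottleneck 2, flow now 2.
Augment In→Core→A→R2→Eg: bottleneck 5, flow now 7.
Augment In→C→R3→R1→Eg: bottleneck 5, flow now 12.
Augment In→C→R3→R2→Eg: bottleneck 1, flow now 13.
No augmenting path remains; maximum flow = 13.
In the residual graph, reachable from In: {In, C}.
Min-cut edges: In→Core (7), C→R3 (6); capacity 7 + 6 = 13.
This cut is saturated, so no flow can exceed 13.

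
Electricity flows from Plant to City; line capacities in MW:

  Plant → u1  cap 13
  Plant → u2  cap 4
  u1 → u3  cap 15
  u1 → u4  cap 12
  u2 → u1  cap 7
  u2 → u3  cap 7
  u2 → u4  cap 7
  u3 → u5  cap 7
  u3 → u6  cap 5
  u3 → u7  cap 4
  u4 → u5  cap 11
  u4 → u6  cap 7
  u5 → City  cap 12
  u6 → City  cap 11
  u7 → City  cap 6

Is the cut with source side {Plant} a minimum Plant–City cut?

Given cut capacity: 13 + 4 = 17.
Augment Plant→u1→u3→u5→City: bottleneck 7, flow now 7.
Augment Plant→u1→u3→u6→City: bottleneck 5, flow now 12.
Augment Plant→u1→u3→u7→City: bottleneck 1, flow now 13.
Augment Plant→u2→u3→u7→City: bottleneck 3, flow now 16.
Augment Plant→u2→u4→u5→City: bottleneck 1, flow now 17.
No augmenting path remains; maximum flow = 17.
Cut capacity 17 equals the max flow, so it is a minimum cut.

Yes — it is a minimum cut (capacity 17).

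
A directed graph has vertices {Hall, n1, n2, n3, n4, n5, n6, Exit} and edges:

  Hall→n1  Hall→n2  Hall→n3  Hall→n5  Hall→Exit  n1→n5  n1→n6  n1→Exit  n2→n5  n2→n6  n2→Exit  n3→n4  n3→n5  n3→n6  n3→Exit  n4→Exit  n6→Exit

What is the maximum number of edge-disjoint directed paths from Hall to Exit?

4

Assign every edge capacity 1; by Menger, the answer equals the max flow.
Path Hall→Exit (+1); total 1.
Path Hall→n1→Exit (+1); total 2.
Path Hall→n2→Exit (+1); total 3.
Path Hall→n3→Exit (+1); total 4.
No residual Hall→Exit path; max flow = 4.
Certifying cut of size 4: {Hall→Exit, Hall→n1, Hall→n2, Hall→n3}.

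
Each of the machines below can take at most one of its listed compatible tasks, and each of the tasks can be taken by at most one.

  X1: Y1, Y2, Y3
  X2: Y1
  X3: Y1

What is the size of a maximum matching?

Unit-capacity flow: source→left, listed edges, right→sink; max matching = max flow.
Augmenting path X1→Y1 (+1); matched 1.
Augmenting path X2→Y1→X1→Y2 (+1); matched 2.
No augmenting path remains; maximum matching = 2.
König certificate: {X1, Y1} is a vertex cover of size 2 (every listed pair touches it), so no matching can be larger.

2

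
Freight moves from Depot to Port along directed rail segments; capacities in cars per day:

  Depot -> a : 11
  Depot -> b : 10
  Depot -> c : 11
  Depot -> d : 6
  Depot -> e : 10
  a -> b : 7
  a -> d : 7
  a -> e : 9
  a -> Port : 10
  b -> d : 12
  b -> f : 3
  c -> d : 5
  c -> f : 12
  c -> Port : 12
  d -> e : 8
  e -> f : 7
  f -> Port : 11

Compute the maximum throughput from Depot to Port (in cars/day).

Augment Depot→a→Port: bottleneck 10, flow now 10.
Augment Depot→c→Port: bottleneck 11, flow now 21.
Augment Depot→b→f→Port: bottleneck 3, flow now 24.
Augment Depot→e→f→Port: bottleneck 7, flow now 31.
No augmenting path remains; maximum flow = 31.
In the residual graph, reachable from Depot: {Depot, a, b, d, e}.
Min-cut edges: Depot→c (11), a→Port (10), b→f (3), e→f (7); capacity 11 + 10 + 3 + 7 = 31.
This cut is saturated, so no flow can exceed 31.

31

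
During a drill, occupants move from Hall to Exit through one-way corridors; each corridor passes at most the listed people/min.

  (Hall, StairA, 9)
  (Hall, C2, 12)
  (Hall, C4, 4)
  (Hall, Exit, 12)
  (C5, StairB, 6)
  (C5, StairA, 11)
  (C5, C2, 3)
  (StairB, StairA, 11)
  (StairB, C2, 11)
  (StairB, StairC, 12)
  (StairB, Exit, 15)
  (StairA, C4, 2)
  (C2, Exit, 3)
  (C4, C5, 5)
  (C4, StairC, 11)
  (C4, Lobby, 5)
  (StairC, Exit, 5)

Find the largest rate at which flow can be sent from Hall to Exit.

21

Augment Hall→Exit: bottleneck 12, flow now 12.
Augment Hall→C2→Exit: bottleneck 3, flow now 15.
Augment Hall→C4→StairC→Exit: bottleneck 4, flow now 19.
Augment Hall→StairA→C4→StairC→Exit: bottleneck 1, flow now 20.
Augment Hall→StairA→C4→C5→StairB→Exit: bottleneck 1, flow now 21.
No augmenting path remains; maximum flow = 21.
In the residual graph, reachable from Hall: {Hall, StairA, C2}.
Min-cut edges: Hall→C4 (4), Hall→Exit (12), StairA→C4 (2), C2→Exit (3); capacity 4 + 12 + 2 + 3 = 21.
This cut is saturated, so no flow can exceed 21.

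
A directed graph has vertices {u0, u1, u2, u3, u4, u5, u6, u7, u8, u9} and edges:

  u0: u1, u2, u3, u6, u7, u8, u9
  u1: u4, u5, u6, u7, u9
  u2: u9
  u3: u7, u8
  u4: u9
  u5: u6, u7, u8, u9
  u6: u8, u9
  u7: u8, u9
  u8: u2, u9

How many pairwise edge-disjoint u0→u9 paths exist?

Assign every edge capacity 1; by Menger, the answer equals the max flow.
Path u0→u9 (+1); total 1.
Path u0→u1→u9 (+1); total 2.
Path u0→u2→u9 (+1); total 3.
Path u0→u6→u9 (+1); total 4.
Path u0→u7→u9 (+1); total 5.
Path u0→u8→u9 (+1); total 6.
No residual u0→u9 path; max flow = 6.
Certifying cut of size 6: {u0→u1, u0→u6, u0→u9, u2→u9, u7→u9, u8→u9}.

6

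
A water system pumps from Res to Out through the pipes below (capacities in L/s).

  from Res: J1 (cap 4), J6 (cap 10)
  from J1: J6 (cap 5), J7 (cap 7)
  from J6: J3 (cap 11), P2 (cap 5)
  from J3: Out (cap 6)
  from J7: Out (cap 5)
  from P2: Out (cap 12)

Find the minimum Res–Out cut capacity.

Augment Res→J1→J7→Out: bottleneck 4, flow now 4.
Augment Res→J6→J3→Out: bottleneck 6, flow now 10.
Augment Res→J6→P2→Out: bottleneck 4, flow now 14.
No augmenting path remains; maximum flow = 14.
By max-flow min-cut, the minimum cut capacity equals the max flow.
In the residual graph, reachable from Res: {Res}.
Min-cut edges: Res→J1 (4), Res→J6 (10); capacity 4 + 10 = 14.

14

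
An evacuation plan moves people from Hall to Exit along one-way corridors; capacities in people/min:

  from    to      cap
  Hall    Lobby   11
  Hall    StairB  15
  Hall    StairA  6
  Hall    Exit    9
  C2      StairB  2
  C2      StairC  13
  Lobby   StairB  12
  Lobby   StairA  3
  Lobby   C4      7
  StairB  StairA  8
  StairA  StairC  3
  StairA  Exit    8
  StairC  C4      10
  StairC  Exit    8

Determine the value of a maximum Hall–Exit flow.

Augment Hall→Exit: bottleneck 9, flow now 9.
Augment Hall→StairA→Exit: bottleneck 6, flow now 15.
Augment Hall→Lobby→StairA→Exit: bottleneck 2, flow now 17.
Augment Hall→Lobby→StairA→StairC→Exit: bottleneck 1, flow now 18.
Augment Hall→StairB→StairA→StairC→Exit: bottleneck 2, flow now 20.
No augmenting path remains; maximum flow = 20.
In the residual graph, reachable from Hall: {Hall, Lobby, StairB, StairA, C4}.
Min-cut edges: Hall→Exit (9), StairA→StairC (3), StairA→Exit (8); capacity 9 + 3 + 8 = 20.
This cut is saturated, so no flow can exceed 20.

20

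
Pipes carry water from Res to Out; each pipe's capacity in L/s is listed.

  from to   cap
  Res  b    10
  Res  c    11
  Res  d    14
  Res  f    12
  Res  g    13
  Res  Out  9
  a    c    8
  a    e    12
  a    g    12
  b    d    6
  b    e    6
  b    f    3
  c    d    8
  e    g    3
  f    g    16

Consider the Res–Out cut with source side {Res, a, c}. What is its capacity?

Edges leaving {Res, a, c}: Res→b (10), Res→d (14), Res→f (12), Res→g (13), Res→Out (9), a→e (12), a→g (12), c→d (8).
Cut capacity = 10 + 14 + 12 + 13 + 9 + 12 + 12 + 8 = 90.

90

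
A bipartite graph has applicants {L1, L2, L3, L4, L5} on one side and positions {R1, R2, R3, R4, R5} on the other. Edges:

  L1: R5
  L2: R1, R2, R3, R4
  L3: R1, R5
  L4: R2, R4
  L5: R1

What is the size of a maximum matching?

Unit-capacity flow: source→left, listed edges, right→sink; max matching = max flow.
Augmenting path L1→R5 (+1); matched 1.
Augmenting path L2→R1 (+1); matched 2.
Augmenting path L4→R2 (+1); matched 3.
Augmenting path L3→R1→L2→R3 (+1); matched 4.
No augmenting path remains; maximum matching = 4.
König certificate: {L2, L4, R1, R5} is a vertex cover of size 4 (every listed pair touches it), so no matching can be larger.

4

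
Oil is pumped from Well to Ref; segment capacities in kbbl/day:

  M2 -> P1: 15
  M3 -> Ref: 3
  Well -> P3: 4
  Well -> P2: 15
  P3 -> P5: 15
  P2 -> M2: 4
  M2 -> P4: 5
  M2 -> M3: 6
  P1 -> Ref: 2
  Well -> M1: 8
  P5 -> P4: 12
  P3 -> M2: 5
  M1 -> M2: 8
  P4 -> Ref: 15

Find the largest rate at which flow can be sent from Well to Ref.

Augment Well→P2→M2→P1→Ref: bottleneck 2, flow now 2.
Augment Well→P2→M2→P4→Ref: bottleneck 2, flow now 4.
Augment Well→M1→M2→P4→Ref: bottleneck 3, flow now 7.
Augment Well→M1→M2→M3→Ref: bottleneck 3, flow now 10.
Augment Well→P3→P5→P4→Ref: bottleneck 4, flow now 14.
No augmenting path remains; maximum flow = 14.
In the residual graph, reachable from Well: {Well, P2, M1, M2, P1, M3}.
Min-cut edges: Well→P3 (4), M2→P4 (5), P1→Ref (2), M3→Ref (3); capacity 4 + 5 + 2 + 3 = 14.
This cut is saturated, so no flow can exceed 14.

14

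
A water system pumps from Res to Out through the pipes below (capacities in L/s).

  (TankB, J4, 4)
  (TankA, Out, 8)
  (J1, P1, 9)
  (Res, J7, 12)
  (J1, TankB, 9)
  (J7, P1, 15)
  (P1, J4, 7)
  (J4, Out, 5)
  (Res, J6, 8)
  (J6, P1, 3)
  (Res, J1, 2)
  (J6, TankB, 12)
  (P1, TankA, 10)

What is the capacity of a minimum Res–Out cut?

Augment Res→J6→TankB→J4→Out: bottleneck 4, flow now 4.
Augment Res→J6→P1→TankA→Out: bottleneck 3, flow now 7.
Augment Res→J1→P1→TankA→Out: bottleneck 2, flow now 9.
Augment Res→J7→P1→TankA→Out: bottleneck 3, flow now 12.
Augment Res→J7→P1→J4→Out: bottleneck 1, flow now 13.
No augmenting path remains; maximum flow = 13.
By max-flow min-cut, the minimum cut capacity equals the max flow.
In the residual graph, reachable from Res: {Res, J6, J1, J7, TankB, P1, TankA, J4}.
Min-cut edges: TankA→Out (8), J4→Out (5); capacity 8 + 5 = 13.

13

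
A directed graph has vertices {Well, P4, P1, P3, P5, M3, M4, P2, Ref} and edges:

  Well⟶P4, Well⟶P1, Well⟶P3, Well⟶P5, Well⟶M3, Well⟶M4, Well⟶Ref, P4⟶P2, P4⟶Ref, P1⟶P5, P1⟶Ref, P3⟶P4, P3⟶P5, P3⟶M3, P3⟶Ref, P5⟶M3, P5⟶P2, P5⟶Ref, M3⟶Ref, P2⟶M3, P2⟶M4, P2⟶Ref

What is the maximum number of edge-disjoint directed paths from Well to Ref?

Assign every edge capacity 1; by Menger, the answer equals the max flow.
Path Well→Ref (+1); total 1.
Path Well→P4→Ref (+1); total 2.
Path Well→P1→Ref (+1); total 3.
Path Well→P3→Ref (+1); total 4.
Path Well→P5→Ref (+1); total 5.
Path Well→M3→Ref (+1); total 6.
No residual Well→Ref path; max flow = 6.
Certifying cut of size 6: {Well→M3, Well→P1, Well→P3, Well→P4, Well→P5, Well→Ref}.

6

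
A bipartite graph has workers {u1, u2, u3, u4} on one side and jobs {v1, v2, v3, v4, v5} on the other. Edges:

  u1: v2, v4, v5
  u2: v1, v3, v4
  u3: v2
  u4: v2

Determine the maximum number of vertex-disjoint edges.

3

Unit-capacity flow: source→left, listed edges, right→sink; max matching = max flow.
Augmenting path u1→v2 (+1); matched 1.
Augmenting path u2→v1 (+1); matched 2.
Augmenting path u3→v2→u1→v4 (+1); matched 3.
No augmenting path remains; maximum matching = 3.
König certificate: {u1, u2, v2} is a vertex cover of size 3 (every listed pair touches it), so no matching can be larger.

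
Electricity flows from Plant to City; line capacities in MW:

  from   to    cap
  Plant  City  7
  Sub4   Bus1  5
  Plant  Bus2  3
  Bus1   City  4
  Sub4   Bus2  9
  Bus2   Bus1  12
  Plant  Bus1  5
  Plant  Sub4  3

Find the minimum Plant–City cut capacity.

11

Augment Plant→City: bottleneck 7, flow now 7.
Augment Plant→Bus1→City: bottleneck 4, flow now 11.
No augmenting path remains; maximum flow = 11.
By max-flow min-cut, the minimum cut capacity equals the max flow.
In the residual graph, reachable from Plant: {Plant, Sub4, Bus2, Bus1}.
Min-cut edges: Plant→City (7), Bus1→City (4); capacity 7 + 4 = 11.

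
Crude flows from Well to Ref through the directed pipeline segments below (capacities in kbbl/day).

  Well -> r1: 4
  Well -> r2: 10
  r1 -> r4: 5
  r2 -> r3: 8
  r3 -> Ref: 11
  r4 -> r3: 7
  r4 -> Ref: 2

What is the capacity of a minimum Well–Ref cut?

12

Augment Well→r1→r4→Ref: bottleneck 2, flow now 2.
Augment Well→r2→r3→Ref: bottleneck 8, flow now 10.
Augment Well→r1→r4→r3→Ref: bottleneck 2, flow now 12.
No augmenting path remains; maximum flow = 12.
By max-flow min-cut, the minimum cut capacity equals the max flow.
In the residual graph, reachable from Well: {Well, r2}.
Min-cut edges: Well→r1 (4), r2→r3 (8); capacity 4 + 8 = 12.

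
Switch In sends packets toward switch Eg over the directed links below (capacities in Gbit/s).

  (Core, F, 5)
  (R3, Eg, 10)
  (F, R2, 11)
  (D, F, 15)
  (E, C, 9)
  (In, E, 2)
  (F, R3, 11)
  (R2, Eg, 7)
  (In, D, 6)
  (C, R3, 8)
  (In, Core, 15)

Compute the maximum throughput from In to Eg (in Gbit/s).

13

Augment In→E→C→R3→Eg: bottleneck 2, flow now 2.
Augment In→Core→F→R2→Eg: bottleneck 5, flow now 7.
Augment In→D→F→R2→Eg: bottleneck 2, flow now 9.
Augment In→D→F→R3→Eg: bottleneck 4, flow now 13.
No augmenting path remains; maximum flow = 13.
In the residual graph, reachable from In: {In, Core}.
Min-cut edges: In→E (2), In→D (6), Core→F (5); capacity 2 + 6 + 5 = 13.
This cut is saturated, so no flow can exceed 13.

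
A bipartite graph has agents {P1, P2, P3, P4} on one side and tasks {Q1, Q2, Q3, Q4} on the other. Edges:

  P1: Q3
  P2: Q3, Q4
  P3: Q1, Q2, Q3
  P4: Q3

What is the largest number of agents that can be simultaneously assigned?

3

Unit-capacity flow: source→left, listed edges, right→sink; max matching = max flow.
Augmenting path P1→Q3 (+1); matched 1.
Augmenting path P2→Q4 (+1); matched 2.
Augmenting path P3→Q1 (+1); matched 3.
No augmenting path remains; maximum matching = 3.
König certificate: {P2, P3, Q3} is a vertex cover of size 3 (every listed pair touches it), so no matching can be larger.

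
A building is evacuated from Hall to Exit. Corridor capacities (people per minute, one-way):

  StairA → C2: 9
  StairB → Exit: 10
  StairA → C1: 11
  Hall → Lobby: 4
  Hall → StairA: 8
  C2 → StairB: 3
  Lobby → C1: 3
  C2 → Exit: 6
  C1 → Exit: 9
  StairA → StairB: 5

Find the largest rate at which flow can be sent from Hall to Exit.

Augment Hall→StairA→C1→Exit: bottleneck 8, flow now 8.
Augment Hall→Lobby→C1→Exit: bottleneck 1, flow now 9.
Augment Hall→Lobby→C1→StairA→C2→Exit: bottleneck 2, flow now 11. (uses reverse residual edge)
No augmenting path remains; maximum flow = 11.
In the residual graph, reachable from Hall: {Hall, Lobby}.
Min-cut edges: Hall→StairA (8), Lobby→C1 (3); capacity 8 + 3 = 11.
This cut is saturated, so no flow can exceed 11.

11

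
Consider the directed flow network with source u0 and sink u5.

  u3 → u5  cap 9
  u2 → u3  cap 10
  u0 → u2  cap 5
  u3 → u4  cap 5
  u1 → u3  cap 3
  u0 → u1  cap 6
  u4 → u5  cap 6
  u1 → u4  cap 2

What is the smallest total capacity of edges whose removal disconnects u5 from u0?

Augment u0→u1→u3→u5: bottleneck 3, flow now 3.
Augment u0→u1→u4→u5: bottleneck 2, flow now 5.
Augment u0→u2→u3→u5: bottleneck 5, flow now 10.
No augmenting path remains; maximum flow = 10.
By max-flow min-cut, the minimum cut capacity equals the max flow.
In the residual graph, reachable from u0: {u0, u1}.
Min-cut edges: u0→u2 (5), u1→u3 (3), u1→u4 (2); capacity 5 + 3 + 2 = 10.

10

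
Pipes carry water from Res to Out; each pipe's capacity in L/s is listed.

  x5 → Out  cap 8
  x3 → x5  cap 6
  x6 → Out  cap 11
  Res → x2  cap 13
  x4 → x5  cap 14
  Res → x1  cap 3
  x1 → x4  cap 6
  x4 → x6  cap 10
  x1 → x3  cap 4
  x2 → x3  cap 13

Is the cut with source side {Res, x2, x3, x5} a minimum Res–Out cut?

Given cut capacity: 3 + 8 = 11.
Augment Res→x1→x3→x5→Out: bottleneck 3, flow now 3.
Augment Res→x2→x3→x5→Out: bottleneck 3, flow now 6.
Augment Res→x2→x3→x1→x4→x5→Out: bottleneck 2, flow now 8. (uses reverse residual edge)
Augment Res→x2→x3→x1→x4→x6→Out: bottleneck 1, flow now 9. (uses reverse residual edge)
No augmenting path remains; maximum flow = 9.
In the residual graph, reachable from Res: {Res, x2, x3}.
Min-cut edges: Res→x1 (3), x3→x5 (6); capacity 3 + 6 = 9.
Cut capacity 11 exceeds the max flow 9, so it is not minimum.

No — its capacity is 11, but the minimum cut has capacity 9.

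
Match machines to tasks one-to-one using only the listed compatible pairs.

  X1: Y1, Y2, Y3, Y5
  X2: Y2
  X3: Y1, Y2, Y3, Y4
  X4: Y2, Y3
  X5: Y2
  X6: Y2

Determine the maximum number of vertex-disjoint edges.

4

Unit-capacity flow: source→left, listed edges, right→sink; max matching = max flow.
Augmenting path X1→Y1 (+1); matched 1.
Augmenting path X2→Y2 (+1); matched 2.
Augmenting path X3→Y3 (+1); matched 3.
Augmenting path X4→Y3→X3→Y4 (+1); matched 4.
No augmenting path remains; maximum matching = 4.
König certificate: {X1, X3, X4, Y2} is a vertex cover of size 4 (every listed pair touches it), so no matching can be larger.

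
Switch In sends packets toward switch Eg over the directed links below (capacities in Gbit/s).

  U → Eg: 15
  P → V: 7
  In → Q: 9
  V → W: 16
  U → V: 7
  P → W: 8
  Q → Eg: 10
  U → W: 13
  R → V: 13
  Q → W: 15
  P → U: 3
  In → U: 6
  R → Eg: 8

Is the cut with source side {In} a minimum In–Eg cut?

Given cut capacity: 9 + 6 = 15.
Augment In→Q→Eg: bottleneck 9, flow now 9.
Augment In→U→Eg: bottleneck 6, flow now 15.
No augmenting path remains; maximum flow = 15.
Cut capacity 15 equals the max flow, so it is a minimum cut.

Yes — it is a minimum cut (capacity 15).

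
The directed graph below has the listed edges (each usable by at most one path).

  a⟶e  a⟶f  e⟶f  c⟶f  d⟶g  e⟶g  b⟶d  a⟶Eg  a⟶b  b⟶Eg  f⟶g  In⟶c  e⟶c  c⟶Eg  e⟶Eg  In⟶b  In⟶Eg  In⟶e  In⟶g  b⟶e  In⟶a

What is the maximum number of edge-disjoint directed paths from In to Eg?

5

Assign every edge capacity 1; by Menger, the answer equals the max flow.
Path In→Eg (+1); total 1.
Path In→a→Eg (+1); total 2.
Path In→b→Eg (+1); total 3.
Path In→c→Eg (+1); total 4.
Path In→e→Eg (+1); total 5.
No residual In→Eg path; max flow = 5.
Certifying cut of size 5: {In→Eg, In→a, In→b, In→c, In→e}.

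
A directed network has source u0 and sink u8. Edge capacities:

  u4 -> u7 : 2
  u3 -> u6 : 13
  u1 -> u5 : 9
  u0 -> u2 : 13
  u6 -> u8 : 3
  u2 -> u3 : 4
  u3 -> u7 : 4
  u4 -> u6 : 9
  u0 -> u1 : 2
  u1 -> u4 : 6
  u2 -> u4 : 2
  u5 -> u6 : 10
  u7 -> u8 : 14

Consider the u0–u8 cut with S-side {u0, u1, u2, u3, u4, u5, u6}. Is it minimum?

No — its capacity is 9, but the minimum cut has capacity 8.

Given cut capacity: 4 + 2 + 3 = 9.
Augment u0→u1→u4→u6→u8: bottleneck 2, flow now 2.
Augment u0→u2→u3→u6→u8: bottleneck 1, flow now 3.
Augment u0→u2→u3→u7→u8: bottleneck 3, flow now 6.
Augment u0→u2→u4→u7→u8: bottleneck 2, flow now 8.
No augmenting path remains; maximum flow = 8.
In the residual graph, reachable from u0: {u0, u2}.
Min-cut edges: u0→u1 (2), u2→u3 (4), u2→u4 (2); capacity 2 + 4 + 2 = 8.
Cut capacity 9 exceeds the max flow 8, so it is not minimum.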